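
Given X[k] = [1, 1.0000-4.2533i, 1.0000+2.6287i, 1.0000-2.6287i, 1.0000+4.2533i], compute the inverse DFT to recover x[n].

x[n] = (1/5) Σ(k=0 to 4) X[k] · e^(2πikn/5)

Computing each x[n]:
x[0] = 1
x[1] = 1
x[2] = 2
x[3] = -2
x[4] = -1

x = [1, 1, 2, -2, -1]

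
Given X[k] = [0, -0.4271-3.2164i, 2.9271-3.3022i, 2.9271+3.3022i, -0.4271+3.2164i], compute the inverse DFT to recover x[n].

x[n] = (1/5) Σ(k=0 to 4) X[k] · e^(2πikn/5)

Computing each x[n]:
x[0] = 1
x[1] = 1
x[2] = 0
x[3] = 1
x[4] = -3

x = [1, 1, 0, 1, -3]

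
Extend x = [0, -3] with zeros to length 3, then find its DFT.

Original 2-point DFT: [-3, 3]
Zero-padded 3-point DFT provides frequency interpolation.

DFT_3([x, 0, ...]) = [-3, 1.5000+2.5981i, 1.5000-2.5981i]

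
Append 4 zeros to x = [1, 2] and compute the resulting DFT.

Original 2-point DFT: [3, -1]
Zero-padded 6-point DFT provides frequency interpolation.

DFT_6([x, 0, ...]) = [3, 2.0000-1.7321i, -1.7321i, -1, 1.7321i, 2.0000+1.7321i]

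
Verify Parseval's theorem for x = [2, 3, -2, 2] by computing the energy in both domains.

Time domain:
Σ|x[n]|² = |2|² + |3|² + |-2|² + |2|² = 21.0000

Frequency domain:
(1/4)Σ|X[k]|² = (1/4)(|5|² + |4-1i|² + |-5|² + |4+1i|²) = (1/4)·84.0000 = 21.0000

Both sides agree, confirming Parseval's theorem.

Σ|x[n]|² = (1/N)Σ|X[k]|² = 21.0000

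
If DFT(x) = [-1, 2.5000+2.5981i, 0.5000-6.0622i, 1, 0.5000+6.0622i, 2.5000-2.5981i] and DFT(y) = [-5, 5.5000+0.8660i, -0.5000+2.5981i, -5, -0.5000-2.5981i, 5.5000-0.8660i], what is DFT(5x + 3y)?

By linearity: DFT(5x + 3y) = 5·DFT(x) + 3·DFT(y)
= 5·[-1, 2.5000+2.5981i, 0.5000-6.0622i, 1, 0.5000+6.0622i, 2.5000-2.5981i] + 3·[-5, 5.5000+0.8660i, -0.5000+2.5981i, -5, -0.5000-2.5981i, 5.5000-0.8660i]

Computing element-wise:
Z[0] = 5·(-1) + 3·(-5) = -20
Z[1] = 5·(2.5000+2.5981i) + 3·(5.5000+0.8660i) = 29.0000+15.5885i
Z[2] = 5·(0.5000-6.0622i) + 3·(-0.5000+2.5981i) = 1.0000-22.5167i
Z[3] = 5·(1) + 3·(-5) = -10
Z[4] = 5·(0.5000+6.0622i) + 3·(-0.5000-2.5981i) = 1.0000+22.5167i
Z[5] = 5·(2.5000-2.5981i) + 3·(5.5000-0.8660i) = 29.0000-15.5885i

DFT(5x + 3y) = 5·X + 3·Y = [-20, 29.0000+15.5885i, 1.0000-22.5167i, -10, 1.0000+22.5167i, 29.0000-15.5885i]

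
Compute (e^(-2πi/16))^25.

Since ω_16^16 = 1, powers reduce modulo 16.
25 mod 16 = 9
So ω_16^25 = ω_16^9 = e^(-2πi·9/16)

ω_16^25 = ω_16^9 = -0.9239+0.3827i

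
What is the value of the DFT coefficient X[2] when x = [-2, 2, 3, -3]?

X[2] = Σ(n=0 to 3) x[n] · ω_4^(2n) where ω_4 = e^(-2πi/4)
= (-2)·ω_4^0 + (2)·ω_4^2 + (3)·ω_4^4 + (-3)·ω_4^6

X[2] = 2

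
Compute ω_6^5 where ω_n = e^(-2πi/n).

ω_6^5 = e^(-2πi·5/6)
= cos(-2π·5/6) + i·sin(-2π·5/6)
= cos(-10π/6) + i·sin(-10π/6)

ω_6^5 = cos(-10π/6) + i·sin(-10π/6) = 0.5000+0.8660i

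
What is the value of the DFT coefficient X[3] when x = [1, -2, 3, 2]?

X[3] = Σ(n=0 to 3) x[n] · ω_4^(3n) where ω_4 = e^(-2πi/4)
= (1)·ω_4^0 + (-2)·ω_4^3 + (3)·ω_4^6 + (2)·ω_4^9

X[3] = -2-4i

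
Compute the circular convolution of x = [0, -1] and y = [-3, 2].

(x ⊛ y)[n] = Σ(m=0 to 1) x[m] · y[(n-m) mod 2]

Computing each output sample:
(x ⊛ y)[0] = -2
(x ⊛ y)[1] = 3

x ⊛ y = [-2, 3]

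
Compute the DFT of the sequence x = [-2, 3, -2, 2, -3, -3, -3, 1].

X[k] = Σ(n=0 to 7) x[n] · ω_8^(nk)
where ω_8 = e^(-2πi/8)

Computing each X[k]:
X[0] = -7
X[1] = 4.5355-5.9497i
X[2] = 3i
X[3] = -2.5355-3.9497i
X[4] = -13
X[5] = -2.5355+3.9497i
X[6] = -3i
X[7] = 4.5355+5.9497i

X = [-7, 4.5355-5.9497i, 3i, -2.5355-3.9497i, -13, -2.5355+3.9497i, -3i, 4.5355+5.9497i]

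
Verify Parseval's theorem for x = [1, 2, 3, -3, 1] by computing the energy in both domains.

Time domain:
Σ|x[n]|² = |1|² + |2|² + |3|² + |-3|² + |1|² = 24.0000

Frequency domain:
(1/5)Σ|X[k]|² = (1/5)(|4|² + |1.9271-4.4778i|² + |-1.4271+5.1186i|² + |-1.4271-5.1186i|² + |1.9271+4.4778i|²) = (1/5)·120.0000 = 24.0000

Both sides agree, confirming Parseval's theorem.

Σ|x[n]|² = (1/N)Σ|X[k]|² = 24.0000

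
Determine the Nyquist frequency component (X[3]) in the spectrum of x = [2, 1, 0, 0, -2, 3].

X[3] = Σ(n=0 to 5) x[n] · ω_6^(3n) where ω_6 = e^(-2πi/6)
= (2)·ω_6^0 + (1)·ω_6^3 + (0)·ω_6^6 + (0)·ω_6^9 + (-2)·ω_6^12 + (3)·ω_6^15

X[3] = -4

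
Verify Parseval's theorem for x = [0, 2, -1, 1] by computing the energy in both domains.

Time domain:
Σ|x[n]|² = |0|² + |2|² + |-1|² + |1|² = 6.0000

Frequency domain:
(1/4)Σ|X[k]|² = (1/4)(|2|² + |1-1i|² + |-4|² + |1+1i|²) = (1/4)·24.0000 = 6.0000

Both sides agree, confirming Parseval's theorem.

Σ|x[n]|² = (1/N)Σ|X[k]|² = 6.0000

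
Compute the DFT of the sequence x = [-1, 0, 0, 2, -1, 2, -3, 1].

X[k] = Σ(n=0 to 7) x[n] · ω_8^(nk)
where ω_8 = e^(-2πi/8)

Computing each X[k]:
X[0] = 0
X[1] = -2.1213-2.2929i
X[2] = 1+1i
X[3] = 2.1213+3.7071i
X[4] = -10
X[5] = 2.1213-3.7071i
X[6] = 1-1i
X[7] = -2.1213+2.2929i

X = [0, -2.1213-2.2929i, 1+1i, 2.1213+3.7071i, -10, 2.1213-3.7071i, 1-1i, -2.1213+2.2929i]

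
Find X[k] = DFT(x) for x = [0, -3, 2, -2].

X[k] = Σ(n=0 to 3) x[n] · ω_4^(nk)
where ω_4 = e^(-2πi/4)

Computing each X[k]:
X[0] = -3
X[1] = -2+1i
X[2] = 7
X[3] = -2-1i

X = [-3, -2+1i, 7, -2-1i]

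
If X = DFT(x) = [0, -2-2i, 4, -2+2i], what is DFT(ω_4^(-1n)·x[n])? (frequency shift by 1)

Modulation property: DFT(ω_4^(-1n)·x[n]) = X[(k-1) mod 4], so circularly shift X by 1 positions.

X[k-1] = [-2+2i, 0, -2-2i, 4]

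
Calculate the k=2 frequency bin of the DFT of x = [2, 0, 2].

X[2] = Σ(n=0 to 2) x[n] · ω_3^(2n) where ω_3 = e^(-2πi/3)
= (2)·ω_3^0 + (0)·ω_3^2 + (2)·ω_3^4

X[2] = 1.0000-1.7321i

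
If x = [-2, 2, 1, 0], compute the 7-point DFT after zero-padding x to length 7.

Original 4-point DFT: [1, -3-2i, -3, -3+2i]
Zero-padded 7-point DFT provides frequency interpolation.

DFT_7([x, 0, ...]) = [1, -0.9755-2.5386i, -3.3460-1.5160i, -3.1784-0.0859i, -3.1784+0.0859i, -3.3460+1.5160i, -0.9755+2.5386i]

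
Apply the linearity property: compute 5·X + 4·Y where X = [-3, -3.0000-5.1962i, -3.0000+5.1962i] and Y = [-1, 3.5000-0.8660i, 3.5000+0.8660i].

By linearity: DFT(5x + 4y) = 5·DFT(x) + 4·DFT(y)
= 5·[-3, -3.0000-5.1962i, -3.0000+5.1962i] + 4·[-1, 3.5000-0.8660i, 3.5000+0.8660i]

Computing element-wise:
Z[0] = 5·(-3) + 4·(-1) = -19
Z[1] = 5·(-3.0000-5.1962i) + 4·(3.5000-0.8660i) = -1.0000-29.4450i
Z[2] = 5·(-3.0000+5.1962i) + 4·(3.5000+0.8660i) = -1.0000+29.4450i

DFT(5x + 4y) = 5·X + 4·Y = [-19, -1.0000-29.4450i, -1.0000+29.4450i]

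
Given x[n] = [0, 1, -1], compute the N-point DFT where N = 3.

X[k] = Σ(n=0 to 2) x[n] · ω_3^(nk)
where ω_3 = e^(-2πi/3)

Computing each X[k]:
X[0] = 0
X[1] = -1.7321i
X[2] = 1.7321i

X = [0, -1.7321i, 1.7321i]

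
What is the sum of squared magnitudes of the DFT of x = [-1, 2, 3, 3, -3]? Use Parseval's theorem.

Parseval: Σ|x[n]|² = (1/N)Σ|X[k]|², so Σ|X[k]|² = N·Σ|x[n]|² = 5·32.0000

Σ|X[k]|² = N·Σ|x[n]|² = 5·32.0000 = 160.0000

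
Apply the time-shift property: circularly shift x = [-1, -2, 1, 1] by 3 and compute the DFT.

Time shift by 3: X_shifted[k] = ω_4^(3k) · X[k]
Shifted x = [-2, 1, 1, -1]

DFT(x[n-3]) = [-1, -3-2i, -1, -3+2i]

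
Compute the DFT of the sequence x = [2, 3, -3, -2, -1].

X[k] = Σ(n=0 to 4) x[n] · ω_5^(nk)
where ω_5 = e^(-2πi/5)

Computing each X[k]:
X[0] = -1
X[1] = 6.6631-3.2164i
X[2] = -1.1631-3.3022i
X[3] = -1.1631+3.3022i
X[4] = 6.6631+3.2164i

X = [-1, 6.6631-3.2164i, -1.1631-3.3022i, -1.1631+3.3022i, 6.6631+3.2164i]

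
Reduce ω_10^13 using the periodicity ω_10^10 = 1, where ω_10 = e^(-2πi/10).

Since ω_10^10 = 1, powers reduce modulo 10.
13 mod 10 = 3
So ω_10^13 = ω_10^3 = e^(-2πi·3/10)

ω_10^13 = ω_10^3 = -0.3090-0.9511i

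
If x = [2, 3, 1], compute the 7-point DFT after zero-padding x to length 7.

Original 3-point DFT: [6, -1.7321i, 1.7321i]
Zero-padded 7-point DFT provides frequency interpolation.

DFT_7([x, 0, ...]) = [6, 3.6479-3.3204i, 0.4315-2.4909i, -0.0794-0.5198i, -0.0794+0.5198i, 0.4315+2.4909i, 3.6479+3.3204i]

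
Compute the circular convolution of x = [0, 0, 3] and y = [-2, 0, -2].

(x ⊛ y)[n] = Σ(m=0 to 2) x[m] · y[(n-m) mod 3]

Computing each output sample:
(x ⊛ y)[0] = 0
(x ⊛ y)[1] = -6
(x ⊛ y)[2] = -6

x ⊛ y = [0, -6, -6]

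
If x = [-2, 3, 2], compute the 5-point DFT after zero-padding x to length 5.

Original 3-point DFT: [3, -4.5000-0.8660i, -4.5000+0.8660i]
Zero-padded 5-point DFT provides frequency interpolation.

DFT_5([x, 0, ...]) = [3, -2.6910-4.0287i, -3.8090+0.1388i, -3.8090-0.1388i, -2.6910+4.0287i]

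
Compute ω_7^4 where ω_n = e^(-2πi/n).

ω_7^4 = e^(-2πi·4/7)
= cos(-2π·4/7) + i·sin(-2π·4/7)
= cos(-8π/7) + i·sin(-8π/7)

ω_7^4 = cos(-8π/7) + i·sin(-8π/7) = -0.9010+0.4339i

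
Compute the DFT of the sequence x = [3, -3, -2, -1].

X[k] = Σ(n=0 to 3) x[n] · ω_4^(nk)
where ω_4 = e^(-2πi/4)

Computing each X[k]:
X[0] = -3
X[1] = 5+2i
X[2] = 5
X[3] = 5-2i

X = [-3, 5+2i, 5, 5-2i]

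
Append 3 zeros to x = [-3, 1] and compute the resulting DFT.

Original 2-point DFT: [-2, -4]
Zero-padded 5-point DFT provides frequency interpolation.

DFT_5([x, 0, ...]) = [-2, -2.6910-0.9511i, -3.8090-0.5878i, -3.8090+0.5878i, -2.6910+0.9511i]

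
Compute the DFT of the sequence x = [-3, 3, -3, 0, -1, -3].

X[k] = Σ(n=0 to 5) x[n] · ω_6^(nk)
where ω_6 = e^(-2πi/6)

Computing each X[k]:
X[0] = -7
X[1] = -1.0000-3.4641i
X[2] = -1.0000-6.9282i
X[3] = -7
X[4] = -1.0000+6.9282i
X[5] = -1.0000+3.4641i

X = [-7, -1.0000-3.4641i, -1.0000-6.9282i, -7, -1.0000+6.9282i, -1.0000+3.4641i]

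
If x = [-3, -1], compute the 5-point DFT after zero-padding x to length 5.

Original 2-point DFT: [-4, -2]
Zero-padded 5-point DFT provides frequency interpolation.

DFT_5([x, 0, ...]) = [-4, -3.3090+0.9511i, -2.1910+0.5878i, -2.1910-0.5878i, -3.3090-0.9511i]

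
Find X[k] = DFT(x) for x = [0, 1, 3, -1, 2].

X[k] = Σ(n=0 to 4) x[n] · ω_5^(nk)
where ω_5 = e^(-2πi/5)

Computing each X[k]:
X[0] = 5
X[1] = -0.6910-1.4001i
X[2] = -1.8090+4.3920i
X[3] = -1.8090-4.3920i
X[4] = -0.6910+1.4001i

X = [5, -0.6910-1.4001i, -1.8090+4.3920i, -1.8090-4.3920i, -0.6910+1.4001i]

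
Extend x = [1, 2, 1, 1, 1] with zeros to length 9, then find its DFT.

Original 5-point DFT: [6, 0.3090-0.9511i, -0.8090-0.5878i, -0.8090+0.5878i, 0.3090+0.9511i]
Zero-padded 9-point DFT provides frequency interpolation.

DFT_9([x, 0, ...]) = [6, 1.2660-3.4784i, 0.6736-0.8028i, -1.7321i, -0.4397+0.0775i, -0.4397-0.0775i, 1.7321i, 0.6736+0.8028i, 1.2660+3.4784i]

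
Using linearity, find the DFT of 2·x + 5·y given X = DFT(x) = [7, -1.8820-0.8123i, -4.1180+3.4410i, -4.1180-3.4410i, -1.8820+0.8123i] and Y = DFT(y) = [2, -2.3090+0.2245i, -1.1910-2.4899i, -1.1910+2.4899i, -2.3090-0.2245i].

By linearity: DFT(2x + 5y) = 2·DFT(x) + 5·DFT(y)
= 2·[7, -1.8820-0.8123i, -4.1180+3.4410i, -4.1180-3.4410i, -1.8820+0.8123i] + 5·[2, -2.3090+0.2245i, -1.1910-2.4899i, -1.1910+2.4899i, -2.3090-0.2245i]

Computing element-wise:
Z[0] = 2·(7) + 5·(2) = 24
Z[1] = 2·(-1.8820-0.8123i) + 5·(-2.3090+0.2245i) = -15.3090-0.5021i
Z[2] = 2·(-4.1180+3.4410i) + 5·(-1.1910-2.4899i) = -14.1910-5.5675i
Z[3] = 2·(-4.1180-3.4410i) + 5·(-1.1910+2.4899i) = -14.1910+5.5675i
Z[4] = 2·(-1.8820+0.8123i) + 5·(-2.3090-0.2245i) = -15.3090+0.5021i

DFT(2x + 5y) = 2·X + 5·Y = [24, -15.3090-0.5021i, -14.1910-5.5675i, -14.1910+5.5675i, -15.3090+0.5021i]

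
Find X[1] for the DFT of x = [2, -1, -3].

X[1] = Σ(n=0 to 2) x[n] · ω_3^(1n) where ω_3 = e^(-2πi/3)
= (2)·ω_3^0 + (-1)·ω_3^1 + (-3)·ω_3^2

X[1] = 4.0000-1.7321i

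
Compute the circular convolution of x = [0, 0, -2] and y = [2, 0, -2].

(x ⊛ y)[n] = Σ(m=0 to 2) x[m] · y[(n-m) mod 3]

Computing each output sample:
(x ⊛ y)[0] = 0
(x ⊛ y)[1] = 4
(x ⊛ y)[2] = -4

x ⊛ y = [0, 4, -4]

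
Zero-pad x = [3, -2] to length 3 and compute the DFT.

Original 2-point DFT: [1, 5]
Zero-padded 3-point DFT provides frequency interpolation.

DFT_3([x, 0, ...]) = [1, 4.0000+1.7321i, 4.0000-1.7321i]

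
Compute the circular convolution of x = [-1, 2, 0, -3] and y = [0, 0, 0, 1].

(x ⊛ y)[n] = Σ(m=0 to 3) x[m] · y[(n-m) mod 4]

Computing each output sample:
(x ⊛ y)[0] = 2
(x ⊛ y)[1] = 0
(x ⊛ y)[2] = -3
(x ⊛ y)[3] = -1

x ⊛ y = [2, 0, -3, -1]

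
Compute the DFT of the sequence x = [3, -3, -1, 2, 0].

X[k] = Σ(n=0 to 4) x[n] · ω_5^(nk)
where ω_5 = e^(-2πi/5)

Computing each X[k]:
X[0] = 1
X[1] = 1.2639+4.6165i
X[2] = 5.7361-1.0898i
X[3] = 5.7361+1.0898i
X[4] = 1.2639-4.6165i

X = [1, 1.2639+4.6165i, 5.7361-1.0898i, 5.7361+1.0898i, 1.2639-4.6165i]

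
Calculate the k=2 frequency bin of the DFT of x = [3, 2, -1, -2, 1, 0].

X[2] = Σ(n=0 to 5) x[n] · ω_6^(2n) where ω_6 = e^(-2πi/6)
= (3)·ω_6^0 + (2)·ω_6^2 + (-1)·ω_6^4 + (-2)·ω_6^6 + (1)·ω_6^8 + (0)·ω_6^10

X[2] = -3.4641i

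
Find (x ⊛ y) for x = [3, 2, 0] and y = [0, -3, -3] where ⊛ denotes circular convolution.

(x ⊛ y)[n] = Σ(m=0 to 2) x[m] · y[(n-m) mod 3]

Computing each output sample:
(x ⊛ y)[0] = -6
(x ⊛ y)[1] = -9
(x ⊛ y)[2] = -15

x ⊛ y = [-6, -9, -15]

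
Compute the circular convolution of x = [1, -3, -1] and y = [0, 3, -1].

(x ⊛ y)[n] = Σ(m=0 to 2) x[m] · y[(n-m) mod 3]

Computing each output sample:
(x ⊛ y)[0] = 0
(x ⊛ y)[1] = 4
(x ⊛ y)[2] = -10

x ⊛ y = [0, 4, -10]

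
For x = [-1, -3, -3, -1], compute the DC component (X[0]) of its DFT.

X[0] = Σ(n=0 to 3) x[n] · ω_4^0 = Σ x[n]
= (-1) + (-3) + (-3) + (-1)

X[0] = -8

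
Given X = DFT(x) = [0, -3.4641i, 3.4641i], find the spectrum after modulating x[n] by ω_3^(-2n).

Modulation property: DFT(ω_3^(-2n)·x[n]) = X[(k-2) mod 3], so circularly shift X by 2 positions.

X[k-2] = [-3.4641i, 3.4641i, 0]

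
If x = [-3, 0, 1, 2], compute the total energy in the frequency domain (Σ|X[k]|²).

Parseval: Σ|x[n]|² = (1/N)Σ|X[k]|², so Σ|X[k]|² = N·Σ|x[n]|² = 4·14.0000

Σ|X[k]|² = N·Σ|x[n]|² = 4·14.0000 = 56.0000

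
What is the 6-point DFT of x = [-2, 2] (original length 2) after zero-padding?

Original 2-point DFT: [0, -4]
Zero-padded 6-point DFT provides frequency interpolation.

DFT_6([x, 0, ...]) = [0, -1.0000-1.7321i, -3.0000-1.7321i, -4, -3.0000+1.7321i, -1.0000+1.7321i]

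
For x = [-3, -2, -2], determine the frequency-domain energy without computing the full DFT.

Parseval: Σ|x[n]|² = (1/N)Σ|X[k]|², so Σ|X[k]|² = N·Σ|x[n]|² = 3·17.0000

Σ|X[k]|² = N·Σ|x[n]|² = 3·17.0000 = 51.0000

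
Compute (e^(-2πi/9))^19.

Since ω_9^9 = 1, powers reduce modulo 9.
19 mod 9 = 1
So ω_9^19 = ω_9^1 = e^(-2πi·1/9)

ω_9^19 = ω_9^1 = 0.7660-0.6428i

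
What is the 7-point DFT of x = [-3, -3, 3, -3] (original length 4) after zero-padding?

Original 4-point DFT: [-6, -6, 6, -6]
Zero-padded 7-point DFT provides frequency interpolation.

DFT_7([x, 0, ...]) = [-6, -2.8351+0.7224i, -6.9058+1.8809i, 2.2409+6.5719i, 2.2409-6.5719i, -6.9058-1.8809i, -2.8351-0.7224i]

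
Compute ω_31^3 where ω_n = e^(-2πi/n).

ω_31^3 = e^(-2πi·3/31)
= cos(-2π·3/31) + i·sin(-2π·3/31)
= cos(-6π/31) + i·sin(-6π/31)

ω_31^3 = cos(-6π/31) + i·sin(-6π/31) = 0.8208-0.5713i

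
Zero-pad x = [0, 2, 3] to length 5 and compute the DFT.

Original 3-point DFT: [5, -2.5000+0.8660i, -2.5000-0.8660i]
Zero-padded 5-point DFT provides frequency interpolation.

DFT_5([x, 0, ...]) = [5, -1.8090-3.6655i, -0.6910+1.6776i, -0.6910-1.6776i, -1.8090+3.6655i]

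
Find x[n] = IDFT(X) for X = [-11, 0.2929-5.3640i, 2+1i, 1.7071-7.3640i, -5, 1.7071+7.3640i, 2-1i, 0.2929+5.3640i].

x[n] = (1/8) Σ(k=0 to 7) X[k] · e^(2πikn/8)

Computing each x[n]:
x[0] = -1
x[1] = 1
x[2] = -3
x[3] = 2
x[4] = -2
x[5] = -3
x[6] = -2
x[7] = -3

x = [-1, 1, -3, 2, -2, -3, -2, -3]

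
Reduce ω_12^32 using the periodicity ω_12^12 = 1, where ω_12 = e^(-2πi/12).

Since ω_12^12 = 1, powers reduce modulo 12.
32 mod 12 = 8
So ω_12^32 = ω_12^8 = e^(-2πi·8/12)

ω_12^32 = ω_12^8 = -0.5000+0.8660i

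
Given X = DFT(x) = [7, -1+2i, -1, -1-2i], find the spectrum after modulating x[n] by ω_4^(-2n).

Modulation property: DFT(ω_4^(-2n)·x[n]) = X[(k-2) mod 4], so circularly shift X by 2 positions.

X[k-2] = [-1, -1-2i, 7, -1+2i]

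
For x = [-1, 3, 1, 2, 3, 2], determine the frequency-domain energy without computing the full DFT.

Parseval: Σ|x[n]|² = (1/N)Σ|X[k]|², so Σ|X[k]|² = N·Σ|x[n]|² = 6·28.0000

Σ|X[k]|² = N·Σ|x[n]|² = 6·28.0000 = 168.0000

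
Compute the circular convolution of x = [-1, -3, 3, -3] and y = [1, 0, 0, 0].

(x ⊛ y)[n] = Σ(m=0 to 3) x[m] · y[(n-m) mod 4]

Computing each output sample:
(x ⊛ y)[0] = -1
(x ⊛ y)[1] = -3
(x ⊛ y)[2] = 3
(x ⊛ y)[3] = -3

x ⊛ y = [-1, -3, 3, -3]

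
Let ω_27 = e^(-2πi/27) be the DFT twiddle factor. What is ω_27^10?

ω_27^10 = e^(-2πi·10/27)
= cos(-2π·10/27) + i·sin(-2π·10/27)
= cos(-20π/27) + i·sin(-20π/27)

ω_27^10 = cos(-20π/27) + i·sin(-20π/27) = -0.6862-0.7274i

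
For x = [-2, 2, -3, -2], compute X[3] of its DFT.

X[3] = Σ(n=0 to 3) x[n] · ω_4^(3n) where ω_4 = e^(-2πi/4)
= (-2)·ω_4^0 + (2)·ω_4^3 + (-3)·ω_4^6 + (-2)·ω_4^9

X[3] = 1+4i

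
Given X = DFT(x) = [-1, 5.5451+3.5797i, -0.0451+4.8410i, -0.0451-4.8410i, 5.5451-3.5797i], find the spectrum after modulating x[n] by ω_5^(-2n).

Modulation property: DFT(ω_5^(-2n)·x[n]) = X[(k-2) mod 5], so circularly shift X by 2 positions.

X[k-2] = [-0.0451-4.8410i, 5.5451-3.5797i, -1, 5.5451+3.5797i, -0.0451+4.8410i]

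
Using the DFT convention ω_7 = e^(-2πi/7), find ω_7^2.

ω_7^2 = e^(-2πi·2/7)
= cos(-2π·2/7) + i·sin(-2π·2/7)
= cos(-4π/7) + i·sin(-4π/7)

ω_7^2 = cos(-4π/7) + i·sin(-4π/7) = -0.2225-0.9749i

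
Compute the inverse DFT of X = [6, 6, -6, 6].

x[n] = (1/4) Σ(k=0 to 3) X[k] · e^(2πikn/4)

Computing each x[n]:
x[0] = 3
x[1] = 3
x[2] = -3
x[3] = 3

x = [3, 3, -3, 3]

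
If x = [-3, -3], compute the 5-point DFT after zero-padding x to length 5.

Original 2-point DFT: [-6, 0]
Zero-padded 5-point DFT provides frequency interpolation.

DFT_5([x, 0, ...]) = [-6, -3.9271+2.8532i, -0.5729+1.7634i, -0.5729-1.7634i, -3.9271-2.8532i]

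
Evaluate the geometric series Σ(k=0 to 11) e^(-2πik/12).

Sum of all nth roots of unity equals 0 for n > 1 (geometric series with r ≠ 1).

0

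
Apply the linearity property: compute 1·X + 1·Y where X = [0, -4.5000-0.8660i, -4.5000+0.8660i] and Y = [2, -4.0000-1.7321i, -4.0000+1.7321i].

By linearity: DFT(1x + 1y) = 1·DFT(x) + 1·DFT(y)
= 1·[0, -4.5000-0.8660i, -4.5000+0.8660i] + 1·[2, -4.0000-1.7321i, -4.0000+1.7321i]

Computing element-wise:
Z[0] = 1·(0) + 1·(2) = 2
Z[1] = 1·(-4.5000-0.8660i) + 1·(-4.0000-1.7321i) = -8.5000-2.5981i
Z[2] = 1·(-4.5000+0.8660i) + 1·(-4.0000+1.7321i) = -8.5000+2.5981i

DFT(1x + 1y) = 1·X + 1·Y = [2, -8.5000-2.5981i, -8.5000+2.5981i]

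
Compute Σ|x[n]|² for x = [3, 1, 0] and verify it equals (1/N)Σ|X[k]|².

Time domain:
Σ|x[n]|² = |3|² + |1|² + |0|² = 10.0000

Frequency domain:
(1/3)Σ|X[k]|² = (1/3)(|4|² + |2.5000-0.8660i|² + |2.5000+0.8660i|²) = (1/3)·30.0000 = 10.0000

Both sides agree, confirming Parseval's theorem.

Σ|x[n]|² = (1/N)Σ|X[k]|² = 10.0000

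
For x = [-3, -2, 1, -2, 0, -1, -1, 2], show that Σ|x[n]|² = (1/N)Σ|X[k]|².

Time domain:
Σ|x[n]|² = |-3|² + |-2|² + |1|² + |-2|² + |0|² + |-1|² + |-1|² + |2|² = 24.0000

Frequency domain:
(1/8)Σ|X[k]|² = (1/8)(|-6|² + |-0.8787+1.5355i|² + |-3+3i|² + |-5.1213+5.5355i|² + |0|² + |-5.1213-5.5355i|² + |-3-3i|² + |-0.8787-1.5355i|²) = (1/8)·192.0000 = 24.0000

Both sides agree, confirming Parseval's theorem.

Σ|x[n]|² = (1/N)Σ|X[k]|² = 24.0000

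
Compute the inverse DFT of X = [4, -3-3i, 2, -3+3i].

x[n] = (1/4) Σ(k=0 to 3) X[k] · e^(2πikn/4)

Computing each x[n]:
x[0] = 0
x[1] = 2
x[2] = 3
x[3] = -1

x = [0, 2, 3, -1]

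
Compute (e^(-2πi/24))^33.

Since ω_24^24 = 1, powers reduce modulo 24.
33 mod 24 = 9
So ω_24^33 = ω_24^9 = e^(-2πi·9/24)

ω_24^33 = ω_24^9 = -0.7071-0.7071i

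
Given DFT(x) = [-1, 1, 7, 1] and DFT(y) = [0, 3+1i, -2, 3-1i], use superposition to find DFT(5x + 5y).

By linearity: DFT(5x + 5y) = 5·DFT(x) + 5·DFT(y)
= 5·[-1, 1, 7, 1] + 5·[0, 3+1i, -2, 3-1i]

Computing element-wise:
Z[0] = 5·(-1) + 5·(0) = -5
Z[1] = 5·(1) + 5·(3+1i) = 20+5i
Z[2] = 5·(7) + 5·(-2) = 25
Z[3] = 5·(1) + 5·(3-1i) = 20-5i

DFT(5x + 5y) = 5·X + 5·Y = [-5, 20+5i, 25, 20-5i]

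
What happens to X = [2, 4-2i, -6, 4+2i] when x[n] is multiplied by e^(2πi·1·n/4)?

Modulation property: DFT(ω_4^(-1n)·x[n]) = X[(k-1) mod 4], so circularly shift X by 1 positions.

X[k-1] = [4+2i, 2, 4-2i, -6]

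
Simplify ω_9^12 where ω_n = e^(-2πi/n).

Since ω_9^9 = 1, powers reduce modulo 9.
12 mod 9 = 3
So ω_9^12 = ω_9^3 = e^(-2πi·3/9)

ω_9^12 = ω_9^3 = -0.5000-0.8660i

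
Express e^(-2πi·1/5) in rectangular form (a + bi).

ω_5^1 = e^(-2πi·1/5)
= cos(-2π·1/5) + i·sin(-2π·1/5)
= cos(-2π/5) + i·sin(-2π/5)

ω_5^1 = cos(-2π/5) + i·sin(-2π/5) = 0.3090-0.9511i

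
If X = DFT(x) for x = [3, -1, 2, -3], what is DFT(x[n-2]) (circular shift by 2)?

Time shift by 2: X_shifted[k] = ω_4^(2k) · X[k]
Shifted x = [2, -3, 3, -1]

DFT(x[n-2]) = [1, -1+2i, 9, -1-2i]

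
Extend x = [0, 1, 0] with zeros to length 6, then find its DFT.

Original 3-point DFT: [1, -0.5000-0.8660i, -0.5000+0.8660i]
Zero-padded 6-point DFT provides frequency interpolation.

DFT_6([x, 0, ...]) = [1, 0.5000-0.8660i, -0.5000-0.8660i, -1, -0.5000+0.8660i, 0.5000+0.8660i]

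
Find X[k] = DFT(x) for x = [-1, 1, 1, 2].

X[k] = Σ(n=0 to 3) x[n] · ω_4^(nk)
where ω_4 = e^(-2πi/4)

Computing each X[k]:
X[0] = 3
X[1] = -2+1i
X[2] = -3
X[3] = -2-1i

X = [3, -2+1i, -3, -2-1i]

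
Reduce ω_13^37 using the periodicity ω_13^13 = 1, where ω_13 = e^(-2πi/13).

Since ω_13^13 = 1, powers reduce modulo 13.
37 mod 13 = 11
So ω_13^37 = ω_13^11 = e^(-2πi·11/13)

ω_13^37 = ω_13^11 = 0.5681+0.8230i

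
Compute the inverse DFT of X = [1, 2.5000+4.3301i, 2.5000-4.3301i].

x[n] = (1/3) Σ(k=0 to 2) X[k] · e^(2πikn/3)

Computing each x[n]:
x[0] = 2
x[1] = -3
x[2] = 2

x = [2, -3, 2]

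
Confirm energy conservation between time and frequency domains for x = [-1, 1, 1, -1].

Time domain:
Σ|x[n]|² = |-1|² + |1|² + |1|² + |-1|² = 4.0000

Frequency domain:
(1/4)Σ|X[k]|² = (1/4)(|0|² + |-2-2i|² + |0|² + |-2+2i|²) = (1/4)·16.0000 = 4.0000

Both sides agree, confirming Parseval's theorem.

Σ|x[n]|² = (1/N)Σ|X[k]|² = 4.0000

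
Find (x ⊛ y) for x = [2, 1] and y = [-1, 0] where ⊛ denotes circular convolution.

(x ⊛ y)[n] = Σ(m=0 to 1) x[m] · y[(n-m) mod 2]

Computing each output sample:
(x ⊛ y)[0] = -2
(x ⊛ y)[1] = -1

x ⊛ y = [-2, -1]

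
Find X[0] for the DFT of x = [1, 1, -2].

X[0] = Σ(n=0 to 2) x[n] · ω_3^0 = Σ x[n]
= (1) + (1) + (-2)

X[0] = 0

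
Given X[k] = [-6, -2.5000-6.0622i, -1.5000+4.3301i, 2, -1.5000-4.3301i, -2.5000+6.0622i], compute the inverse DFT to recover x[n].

x[n] = (1/6) Σ(k=0 to 5) X[k] · e^(2πikn/6)

Computing each x[n]:
x[0] = -2
x[1] = -1
x[2] = 3
x[3] = -1
x[4] = -3
x[5] = -2

x = [-2, -1, 3, -1, -3, -2]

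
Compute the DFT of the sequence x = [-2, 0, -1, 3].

X[k] = Σ(n=0 to 3) x[n] · ω_4^(nk)
where ω_4 = e^(-2πi/4)

Computing each X[k]:
X[0] = 0
X[1] = -1+3i
X[2] = -6
X[3] = -1-3i

X = [0, -1+3i, -6, -1-3i]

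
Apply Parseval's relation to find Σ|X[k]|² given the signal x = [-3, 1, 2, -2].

Parseval: Σ|x[n]|² = (1/N)Σ|X[k]|², so Σ|X[k]|² = N·Σ|x[n]|² = 4·18.0000

Σ|X[k]|² = N·Σ|x[n]|² = 4·18.0000 = 72.0000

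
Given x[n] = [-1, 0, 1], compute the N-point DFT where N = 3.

X[k] = Σ(n=0 to 2) x[n] · ω_3^(nk)
where ω_3 = e^(-2πi/3)

Computing each X[k]:
X[0] = 0
X[1] = -1.5000+0.8660i
X[2] = -1.5000-0.8660i

X = [0, -1.5000+0.8660i, -1.5000-0.8660i]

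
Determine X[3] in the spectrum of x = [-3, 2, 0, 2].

X[3] = Σ(n=0 to 3) x[n] · ω_4^(3n) where ω_4 = e^(-2πi/4)
= (-3)·ω_4^0 + (2)·ω_4^3 + (0)·ω_4^6 + (2)·ω_4^9

X[3] = -3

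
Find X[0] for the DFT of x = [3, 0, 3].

X[0] = Σ(n=0 to 2) x[n] · ω_3^0 = Σ x[n]
= (3) + (0) + (3)

X[0] = 6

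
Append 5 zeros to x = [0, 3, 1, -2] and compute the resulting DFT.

Original 4-point DFT: [2, -1-5i, 0, -1+5i]
Zero-padded 9-point DFT provides frequency interpolation.

DFT_9([x, 0, ...]) = [2, 3.4718-1.1811i, 0.5813-5.0285i, -4.0000-1.7321i, -1.0530+1.3488i, -1.0530-1.3488i, -4.0000+1.7321i, 0.5813+5.0285i, 3.4718+1.1811i]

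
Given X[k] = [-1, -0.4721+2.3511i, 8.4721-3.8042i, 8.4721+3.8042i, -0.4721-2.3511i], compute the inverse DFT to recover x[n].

x[n] = (1/5) Σ(k=0 to 4) X[k] · e^(2πikn/5)

Computing each x[n]:
x[0] = 3
x[1] = -3
x[2] = -1
x[3] = 3
x[4] = -3

x = [3, -3, -1, 3, -3]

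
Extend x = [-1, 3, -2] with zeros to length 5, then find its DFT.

Original 3-point DFT: [0, -1.5000-4.3301i, -1.5000+4.3301i]
Zero-padded 5-point DFT provides frequency interpolation.

DFT_5([x, 0, ...]) = [0, 1.5451-1.6776i, -4.0451-3.6655i, -4.0451+3.6655i, 1.5451+1.6776i]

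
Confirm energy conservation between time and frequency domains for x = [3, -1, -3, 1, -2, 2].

Time domain:
Σ|x[n]|² = |3|² + |-1|² + |-3|² + |1|² + |-2|² + |2|² = 28.0000

Frequency domain:
(1/6)Σ|X[k]|² = (1/6)(|0|² + |5.0000+3.4641i|² + |6.0000+1.7321i|² + |-4|² + |6.0000-1.7321i|² + |5.0000-3.4641i|²) = (1/6)·168.0000 = 28.0000

Both sides agree, confirming Parseval's theorem.

Σ|x[n]|² = (1/N)Σ|X[k]|² = 28.0000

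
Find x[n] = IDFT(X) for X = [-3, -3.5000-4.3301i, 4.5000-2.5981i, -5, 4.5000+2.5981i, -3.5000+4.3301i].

x[n] = (1/6) Σ(k=0 to 5) X[k] · e^(2πikn/6)

Computing each x[n]:
x[0] = -1
x[1] = 1
x[2] = -1
x[3] = 3
x[4] = -2
x[5] = -3

x = [-1, 1, -1, 3, -2, -3]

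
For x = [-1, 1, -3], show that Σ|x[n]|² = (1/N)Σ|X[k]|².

Time domain:
Σ|x[n]|² = |-1|² + |1|² + |-3|² = 11.0000

Frequency domain:
(1/3)Σ|X[k]|² = (1/3)(|-3|² + |-3.4641i|² + |3.4641i|²) = (1/3)·33.0000 = 11.0000

Both sides agree, confirming Parseval's theorem.

Σ|x[n]|² = (1/N)Σ|X[k]|² = 11.0000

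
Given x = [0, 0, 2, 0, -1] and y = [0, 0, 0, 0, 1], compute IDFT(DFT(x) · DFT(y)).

(x ⊛ y)[n] = Σ(m=0 to 4) x[m] · y[(n-m) mod 5]

Computing each output sample:
(x ⊛ y)[0] = 0
(x ⊛ y)[1] = 2
(x ⊛ y)[2] = 0
(x ⊛ y)[3] = -1
(x ⊛ y)[4] = 0

x ⊛ y = [0, 2, 0, -1, 0]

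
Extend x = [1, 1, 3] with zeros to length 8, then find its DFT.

Original 3-point DFT: [5, -1.0000+1.7321i, -1.0000-1.7321i]
Zero-padded 8-point DFT provides frequency interpolation.

DFT_8([x, 0, ...]) = [5, 1.7071-3.7071i, -2-1i, 0.2929+2.2929i, 3, 0.2929-2.2929i, -2+1i, 1.7071+3.7071i]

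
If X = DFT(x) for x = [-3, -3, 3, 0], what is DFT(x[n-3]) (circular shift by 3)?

Time shift by 3: X_shifted[k] = ω_4^(3k) · X[k]
Shifted x = [-3, 3, 0, -3]

DFT(x[n-3]) = [-3, -3-6i, -3, -3+6i]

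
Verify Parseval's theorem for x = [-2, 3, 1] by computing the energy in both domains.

Time domain:
Σ|x[n]|² = |-2|² + |3|² + |1|² = 14.0000

Frequency domain:
(1/3)Σ|X[k]|² = (1/3)(|2|² + |-4.0000-1.7321i|² + |-4.0000+1.7321i|²) = (1/3)·42.0000 = 14.0000

Both sides agree, confirming Parseval's theorem.

Σ|x[n]|² = (1/N)Σ|X[k]|² = 14.0000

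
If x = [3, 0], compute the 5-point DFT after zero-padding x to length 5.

Original 2-point DFT: [3, 3]
Zero-padded 5-point DFT provides frequency interpolation.

DFT_5([x, 0, ...]) = [3, 3, 3, 3, 3]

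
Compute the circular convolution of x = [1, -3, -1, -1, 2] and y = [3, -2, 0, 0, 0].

(x ⊛ y)[n] = Σ(m=0 to 4) x[m] · y[(n-m) mod 5]

Computing each output sample:
(x ⊛ y)[0] = -1
(x ⊛ y)[1] = -11
(x ⊛ y)[2] = 3
(x ⊛ y)[3] = -1
(x ⊛ y)[4] = 8

x ⊛ y = [-1, -11, 3, -1, 8]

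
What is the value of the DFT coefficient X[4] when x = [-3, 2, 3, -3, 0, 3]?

X[4] = Σ(n=0 to 5) x[n] · ω_6^(4n) where ω_6 = e^(-2πi/6)
= (-3)·ω_6^0 + (2)·ω_6^4 + (3)·ω_6^8 + (-3)·ω_6^12 + (0)·ω_6^16 + (3)·ω_6^20

X[4] = -10.0000-3.4641i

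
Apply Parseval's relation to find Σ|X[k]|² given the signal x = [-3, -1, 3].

Parseval: Σ|x[n]|² = (1/N)Σ|X[k]|², so Σ|X[k]|² = N·Σ|x[n]|² = 3·19.0000

Σ|X[k]|² = N·Σ|x[n]|² = 3·19.0000 = 57.0000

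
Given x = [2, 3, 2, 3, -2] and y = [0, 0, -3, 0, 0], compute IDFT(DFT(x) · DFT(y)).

(x ⊛ y)[n] = Σ(m=0 to 4) x[m] · y[(n-m) mod 5]

Computing each output sample:
(x ⊛ y)[0] = -9
(x ⊛ y)[1] = 6
(x ⊛ y)[2] = -6
(x ⊛ y)[3] = -9
(x ⊛ y)[4] = -6

x ⊛ y = [-9, 6, -6, -9, -6]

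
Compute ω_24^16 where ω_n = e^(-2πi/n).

ω_24^16 = e^(-2πi·16/24)
= cos(-2π·16/24) + i·sin(-2π·16/24)
= cos(-32π/24) + i·sin(-32π/24)

ω_24^16 = cos(-32π/24) + i·sin(-32π/24) = -0.5000+0.8660i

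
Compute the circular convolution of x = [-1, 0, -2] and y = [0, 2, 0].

(x ⊛ y)[n] = Σ(m=0 to 2) x[m] · y[(n-m) mod 3]

Computing each output sample:
(x ⊛ y)[0] = -4
(x ⊛ y)[1] = -2
(x ⊛ y)[2] = 0

x ⊛ y = [-4, -2, 0]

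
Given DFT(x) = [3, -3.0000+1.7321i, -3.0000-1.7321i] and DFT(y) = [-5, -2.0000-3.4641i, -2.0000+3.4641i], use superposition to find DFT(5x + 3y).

By linearity: DFT(5x + 3y) = 5·DFT(x) + 3·DFT(y)
= 5·[3, -3.0000+1.7321i, -3.0000-1.7321i] + 3·[-5, -2.0000-3.4641i, -2.0000+3.4641i]

Computing element-wise:
Z[0] = 5·(3) + 3·(-5) = 0
Z[1] = 5·(-3.0000+1.7321i) + 3·(-2.0000-3.4641i) = -21.0000-1.7318i
Z[2] = 5·(-3.0000-1.7321i) + 3·(-2.0000+3.4641i) = -21.0000+1.7318i

DFT(5x + 3y) = 5·X + 3·Y = [0, -21.0000-1.7318i, -21.0000+1.7318i]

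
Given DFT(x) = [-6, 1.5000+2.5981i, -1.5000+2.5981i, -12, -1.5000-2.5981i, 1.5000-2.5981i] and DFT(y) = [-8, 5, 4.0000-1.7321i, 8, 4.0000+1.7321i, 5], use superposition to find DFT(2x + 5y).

By linearity: DFT(2x + 5y) = 2·DFT(x) + 5·DFT(y)
= 2·[-6, 1.5000+2.5981i, -1.5000+2.5981i, -12, -1.5000-2.5981i, 1.5000-2.5981i] + 5·[-8, 5, 4.0000-1.7321i, 8, 4.0000+1.7321i, 5]

Computing element-wise:
Z[0] = 2·(-6) + 5·(-8) = -52
Z[1] = 2·(1.5000+2.5981i) + 5·(5) = 28.0000+5.1962i
Z[2] = 2·(-1.5000+2.5981i) + 5·(4.0000-1.7321i) = 17.0000-3.4643i
Z[3] = 2·(-12) + 5·(8) = 16
Z[4] = 2·(-1.5000-2.5981i) + 5·(4.0000+1.7321i) = 17.0000+3.4643i
Z[5] = 2·(1.5000-2.5981i) + 5·(5) = 28.0000-5.1962i

DFT(2x + 5y) = 2·X + 5·Y = [-52, 28.0000+5.1962i, 17.0000-3.4643i, 16, 17.0000+3.4643i, 28.0000-5.1962i]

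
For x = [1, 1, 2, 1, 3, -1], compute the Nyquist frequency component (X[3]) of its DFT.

X[3] = Σ(n=0 to 5) x[n] · ω_6^(3n) where ω_6 = e^(-2πi/6)
= (1)·ω_6^0 + (1)·ω_6^3 + (2)·ω_6^6 + (1)·ω_6^9 + (3)·ω_6^12 + (-1)·ω_6^15

X[3] = 5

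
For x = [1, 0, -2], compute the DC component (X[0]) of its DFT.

X[0] = Σ(n=0 to 2) x[n] · ω_3^0 = Σ x[n]
= (1) + (0) + (-2)

X[0] = -1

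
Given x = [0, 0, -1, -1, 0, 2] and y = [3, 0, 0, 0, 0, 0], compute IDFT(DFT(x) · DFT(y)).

(x ⊛ y)[n] = Σ(m=0 to 5) x[m] · y[(n-m) mod 6]

Computing each output sample:
(x ⊛ y)[0] = 0
(x ⊛ y)[1] = 0
(x ⊛ y)[2] = -3
(x ⊛ y)[3] = -3
(x ⊛ y)[4] = 0
(x ⊛ y)[5] = 6

x ⊛ y = [0, 0, -3, -3, 0, 6]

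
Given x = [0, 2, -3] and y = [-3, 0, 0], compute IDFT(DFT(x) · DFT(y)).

(x ⊛ y)[n] = Σ(m=0 to 2) x[m] · y[(n-m) mod 3]

Computing each output sample:
(x ⊛ y)[0] = 0
(x ⊛ y)[1] = -6
(x ⊛ y)[2] = 9

x ⊛ y = [0, -6, 9]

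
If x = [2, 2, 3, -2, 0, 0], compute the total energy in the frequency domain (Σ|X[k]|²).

Parseval: Σ|x[n]|² = (1/N)Σ|X[k]|², so Σ|X[k]|² = N·Σ|x[n]|² = 6·21.0000

Σ|X[k]|² = N·Σ|x[n]|² = 6·21.0000 = 126.0000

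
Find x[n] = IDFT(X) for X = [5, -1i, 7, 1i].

x[n] = (1/4) Σ(k=0 to 3) X[k] · e^(2πikn/4)

Computing each x[n]:
x[0] = 3
x[1] = 0
x[2] = 3
x[3] = -1

x = [3, 0, 3, -1]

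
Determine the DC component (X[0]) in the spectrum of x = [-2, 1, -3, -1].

X[0] = Σ(n=0 to 3) x[n] · ω_4^0 = Σ x[n]
= (-2) + (1) + (-3) + (-1)

X[0] = -5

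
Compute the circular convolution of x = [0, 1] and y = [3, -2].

(x ⊛ y)[n] = Σ(m=0 to 1) x[m] · y[(n-m) mod 2]

Computing each output sample:
(x ⊛ y)[0] = -2
(x ⊛ y)[1] = 3

x ⊛ y = [-2, 3]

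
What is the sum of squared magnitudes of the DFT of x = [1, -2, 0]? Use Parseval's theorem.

Parseval: Σ|x[n]|² = (1/N)Σ|X[k]|², so Σ|X[k]|² = N·Σ|x[n]|² = 3·5.0000

Σ|X[k]|² = N·Σ|x[n]|² = 3·5.0000 = 15.0000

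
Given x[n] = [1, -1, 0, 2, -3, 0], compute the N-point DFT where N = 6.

X[k] = Σ(n=0 to 5) x[n] · ω_6^(nk)
where ω_6 = e^(-2πi/6)

Computing each X[k]:
X[0] = -1
X[1] = -1.7321i
X[2] = 5.0000+3.4641i
X[3] = -3
X[4] = 5.0000-3.4641i
X[5] = 1.7321i

X = [-1, -1.7321i, 5.0000+3.4641i, -3, 5.0000-3.4641i, 1.7321i]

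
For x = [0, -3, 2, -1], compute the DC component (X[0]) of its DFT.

X[0] = Σ(n=0 to 3) x[n] · ω_4^0 = Σ x[n]
= (0) + (-3) + (2) + (-1)

X[0] = -2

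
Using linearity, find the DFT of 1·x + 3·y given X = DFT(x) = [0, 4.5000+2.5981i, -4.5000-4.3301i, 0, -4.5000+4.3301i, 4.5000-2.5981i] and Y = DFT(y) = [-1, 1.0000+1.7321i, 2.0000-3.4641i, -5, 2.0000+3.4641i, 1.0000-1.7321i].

By linearity: DFT(1x + 3y) = 1·DFT(x) + 3·DFT(y)
= 1·[0, 4.5000+2.5981i, -4.5000-4.3301i, 0, -4.5000+4.3301i, 4.5000-2.5981i] + 3·[-1, 1.0000+1.7321i, 2.0000-3.4641i, -5, 2.0000+3.4641i, 1.0000-1.7321i]

Computing element-wise:
Z[0] = 1·(0) + 3·(-1) = -3
Z[1] = 1·(4.5000+2.5981i) + 3·(1.0000+1.7321i) = 7.5000+7.7944i
Z[2] = 1·(-4.5000-4.3301i) + 3·(2.0000-3.4641i) = 1.5000-14.7224i
Z[3] = 1·(0) + 3·(-5) = -15
Z[4] = 1·(-4.5000+4.3301i) + 3·(2.0000+3.4641i) = 1.5000+14.7224i
Z[5] = 1·(4.5000-2.5981i) + 3·(1.0000-1.7321i) = 7.5000-7.7944i

DFT(1x + 3y) = 1·X + 3·Y = [-3, 7.5000+7.7944i, 1.5000-14.7224i, -15, 1.5000+14.7224i, 7.5000-7.7944i]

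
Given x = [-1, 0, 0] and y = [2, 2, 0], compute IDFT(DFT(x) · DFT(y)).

(x ⊛ y)[n] = Σ(m=0 to 2) x[m] · y[(n-m) mod 3]

Computing each output sample:
(x ⊛ y)[0] = -2
(x ⊛ y)[1] = -2
(x ⊛ y)[2] = 0

x ⊛ y = [-2, -2, 0]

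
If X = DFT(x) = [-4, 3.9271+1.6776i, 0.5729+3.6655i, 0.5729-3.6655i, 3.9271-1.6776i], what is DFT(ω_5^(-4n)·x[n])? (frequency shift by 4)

Modulation property: DFT(ω_5^(-4n)·x[n]) = X[(k-4) mod 5], so circularly shift X by 4 positions.

X[k-4] = [3.9271+1.6776i, 0.5729+3.6655i, 0.5729-3.6655i, 3.9271-1.6776i, -4]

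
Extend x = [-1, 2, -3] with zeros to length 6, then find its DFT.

Original 3-point DFT: [-2, -0.5000-4.3301i, -0.5000+4.3301i]
Zero-padded 6-point DFT provides frequency interpolation.

DFT_6([x, 0, ...]) = [-2, 1.5000+0.8660i, -0.5000-4.3301i, -6, -0.5000+4.3301i, 1.5000-0.8660i]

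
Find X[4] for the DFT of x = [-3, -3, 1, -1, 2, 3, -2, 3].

X[4] = Σ(n=0 to 7) x[n] · ω_8^(4n) where ω_8 = e^(-2πi/8)
= (-3)·ω_8^0 + (-3)·ω_8^4 + (1)·ω_8^8 + (-1)·ω_8^12 + (2)·ω_8^16 + (3)·ω_8^20 + (-2)·ω_8^24 + (3)·ω_8^28

X[4] = -4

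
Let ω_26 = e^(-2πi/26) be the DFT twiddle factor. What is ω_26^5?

ω_26^5 = e^(-2πi·5/26)
= cos(-2π·5/26) + i·sin(-2π·5/26)
= cos(-10π/26) + i·sin(-10π/26)

ω_26^5 = cos(-10π/26) + i·sin(-10π/26) = 0.3546-0.9350i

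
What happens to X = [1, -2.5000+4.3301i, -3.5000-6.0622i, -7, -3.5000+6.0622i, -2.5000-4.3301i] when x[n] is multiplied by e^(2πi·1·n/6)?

Modulation property: DFT(ω_6^(-1n)·x[n]) = X[(k-1) mod 6], so circularly shift X by 1 positions.

X[k-1] = [-2.5000-4.3301i, 1, -2.5000+4.3301i, -3.5000-6.0622i, -7, -3.5000+6.0622i]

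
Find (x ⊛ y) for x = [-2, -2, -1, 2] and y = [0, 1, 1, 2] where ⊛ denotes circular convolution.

(x ⊛ y)[n] = Σ(m=0 to 3) x[m] · y[(n-m) mod 4]

Computing each output sample:
(x ⊛ y)[0] = -3
(x ⊛ y)[1] = -2
(x ⊛ y)[2] = 0
(x ⊛ y)[3] = -7

x ⊛ y = [-3, -2, 0, -7]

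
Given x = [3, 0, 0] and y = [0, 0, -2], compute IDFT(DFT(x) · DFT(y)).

(x ⊛ y)[n] = Σ(m=0 to 2) x[m] · y[(n-m) mod 3]

Computing each output sample:
(x ⊛ y)[0] = 0
(x ⊛ y)[1] = 0
(x ⊛ y)[2] = -6

x ⊛ y = [0, 0, -6]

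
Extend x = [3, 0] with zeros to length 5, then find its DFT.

Original 2-point DFT: [3, 3]
Zero-padded 5-point DFT provides frequency interpolation.

DFT_5([x, 0, ...]) = [3, 3, 3, 3, 3]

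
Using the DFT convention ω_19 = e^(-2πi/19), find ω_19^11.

ω_19^11 = e^(-2πi·11/19)
= cos(-2π·11/19) + i·sin(-2π·11/19)
= cos(-22π/19) + i·sin(-22π/19)

ω_19^11 = cos(-22π/19) + i·sin(-22π/19) = -0.8795+0.4759i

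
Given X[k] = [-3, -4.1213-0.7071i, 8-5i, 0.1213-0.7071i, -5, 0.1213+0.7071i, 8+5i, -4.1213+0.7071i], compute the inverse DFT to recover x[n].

x[n] = (1/8) Σ(k=0 to 7) X[k] · e^(2πikn/8)

Computing each x[n]:
x[0] = 0
x[1] = 1
x[2] = -3
x[3] = 0
x[4] = 2
x[5] = 2
x[6] = -3
x[7] = -2

x = [0, 1, -3, 0, 2, 2, -3, -2]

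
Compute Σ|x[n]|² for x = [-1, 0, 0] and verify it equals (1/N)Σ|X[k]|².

Time domain:
Σ|x[n]|² = |-1|² + |0|² + |0|² = 1.0000

Frequency domain:
(1/3)Σ|X[k]|² = (1/3)(|-1|² + |-1|² + |-1|²) = (1/3)·3.0000 = 1.0000

Both sides agree, confirming Parseval's theorem.

Σ|x[n]|² = (1/N)Σ|X[k]|² = 1.0000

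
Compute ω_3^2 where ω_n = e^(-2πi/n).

ω_3^2 = e^(-2πi·2/3)
= cos(-2π·2/3) + i·sin(-2π·2/3)
= cos(-4π/3) + i·sin(-4π/3)

ω_3^2 = cos(-4π/3) + i·sin(-4π/3) = -0.5000+0.8660i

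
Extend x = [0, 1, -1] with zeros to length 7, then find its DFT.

Original 3-point DFT: [0, -1.7321i, 1.7321i]
Zero-padded 7-point DFT provides frequency interpolation.

DFT_7([x, 0, ...]) = [0, 0.8460+0.1931i, 0.6784-1.4088i, -1.5245-1.2157i, -1.5245+1.2157i, 0.6784+1.4088i, 0.8460-0.1931i]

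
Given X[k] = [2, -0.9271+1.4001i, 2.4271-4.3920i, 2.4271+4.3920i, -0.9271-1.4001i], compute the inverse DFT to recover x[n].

x[n] = (1/5) Σ(k=0 to 4) X[k] · e^(2πikn/5)

Computing each x[n]:
x[0] = 1
x[1] = 0
x[2] = -1
x[3] = 3
x[4] = -1

x = [1, 0, -1, 3, -1]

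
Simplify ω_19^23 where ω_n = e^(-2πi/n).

Since ω_19^19 = 1, powers reduce modulo 19.
23 mod 19 = 4
So ω_19^23 = ω_19^4 = e^(-2πi·4/19)

ω_19^23 = ω_19^4 = 0.2455-0.9694i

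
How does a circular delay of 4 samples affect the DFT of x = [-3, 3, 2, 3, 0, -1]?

Time shift by 4: X_shifted[k] = ω_6^(4k) · X[k]
Shifted x = [2, 3, 0, -1, -3, 3]

DFT(x[n-4]) = [4, 7.5000-2.5981i, -0.5000+2.5981i, -6, -0.5000-2.5981i, 7.5000+2.5981i]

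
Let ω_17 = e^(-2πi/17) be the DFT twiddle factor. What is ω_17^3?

ω_17^3 = e^(-2πi·3/17)
= cos(-2π·3/17) + i·sin(-2π·3/17)
= cos(-6π/17) + i·sin(-6π/17)

ω_17^3 = cos(-6π/17) + i·sin(-6π/17) = 0.4457-0.8952i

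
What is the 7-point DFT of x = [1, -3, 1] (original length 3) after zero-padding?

Original 3-point DFT: [-1, 2.0000+3.4641i, 2.0000-3.4641i]
Zero-padded 7-point DFT provides frequency interpolation.

DFT_7([x, 0, ...]) = [-1, -1.0930+1.3706i, 0.7666+3.3587i, 4.3264+2.0835i, 4.3264-2.0835i, 0.7666-3.3587i, -1.0930-1.3706i]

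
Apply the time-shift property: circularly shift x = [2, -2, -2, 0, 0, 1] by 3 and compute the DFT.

Time shift by 3: X_shifted[k] = ω_6^(3k) · X[k]
Shifted x = [0, 0, 1, 2, -2, -2]

DFT(x[n-3]) = [-1, -2.5000-4.3301i, 3.5000+0.8660i, -1, 3.5000-0.8660i, -2.5000+4.3301i]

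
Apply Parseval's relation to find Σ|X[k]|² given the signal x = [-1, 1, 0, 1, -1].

Parseval: Σ|x[n]|² = (1/N)Σ|X[k]|², so Σ|X[k]|² = N·Σ|x[n]|² = 5·4.0000

Σ|X[k]|² = N·Σ|x[n]|² = 5·4.0000 = 20.0000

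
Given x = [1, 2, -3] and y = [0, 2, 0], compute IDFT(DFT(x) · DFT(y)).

(x ⊛ y)[n] = Σ(m=0 to 2) x[m] · y[(n-m) mod 3]

Computing each output sample:
(x ⊛ y)[0] = -6
(x ⊛ y)[1] = 2
(x ⊛ y)[2] = 4

x ⊛ y = [-6, 2, 4]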